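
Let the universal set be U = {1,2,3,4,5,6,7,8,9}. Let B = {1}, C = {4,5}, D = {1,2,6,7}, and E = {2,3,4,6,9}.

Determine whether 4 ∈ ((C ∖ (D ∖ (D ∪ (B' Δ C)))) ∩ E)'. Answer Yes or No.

No

4 ∉ B, so 4 ∈ B'
4 ∈ B' and 4 ∈ C, so 4 ∉ B' Δ C
4 ∉ D and 4 ∉ (B' Δ C), so 4 ∉ D ∪ (B' Δ C)
4 ∉ D and 4 ∉ (D ∪ (B' Δ C)), so 4 ∉ D ∖ (D ∪ (B' Δ C))
4 ∈ C and 4 ∉ (D ∖ (D ∪ (B' Δ C))), so 4 ∈ C ∖ (D ∖ (D ∪ (B' Δ C)))
4 ∈ (C ∖ (D ∖ (D ∪ (B' Δ C)))) and 4 ∈ E, so 4 ∈ (C ∖ (D ∖ (D ∪ (B' Δ C)))) ∩ E
4 ∉ ((C ∖ (D ∖ (D ∪ (B' Δ C)))) ∩ E)' since 4 ∈ ((C ∖ (D ∖ (D ∪ (B' Δ C)))) ∩ E)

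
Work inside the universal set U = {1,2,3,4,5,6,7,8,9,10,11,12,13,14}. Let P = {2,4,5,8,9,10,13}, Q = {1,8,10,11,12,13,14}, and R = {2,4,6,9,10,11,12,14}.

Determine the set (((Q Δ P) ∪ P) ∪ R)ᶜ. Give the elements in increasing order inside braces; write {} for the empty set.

{3,7}

Q Δ P = {1,2,4,5,9,11,12,14}
(Q Δ P) ∪ P = {1,2,4,5,8,9,10,11,12,13,14}
((Q Δ P) ∪ P) ∪ R = {1,2,4,5,6,8,9,10,11,12,13,14}
(((Q Δ P) ∪ P) ∪ R)ᶜ = {3,7}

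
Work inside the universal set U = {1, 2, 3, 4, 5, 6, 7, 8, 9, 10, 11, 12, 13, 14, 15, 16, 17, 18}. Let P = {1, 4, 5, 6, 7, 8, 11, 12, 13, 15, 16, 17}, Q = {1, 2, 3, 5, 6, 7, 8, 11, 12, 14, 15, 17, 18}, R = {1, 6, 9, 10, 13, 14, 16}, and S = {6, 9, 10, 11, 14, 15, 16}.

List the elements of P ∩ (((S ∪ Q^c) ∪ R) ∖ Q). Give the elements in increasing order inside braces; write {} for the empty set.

{4, 13, 16}

Q^c = {4, 9, 10, 13, 16}
S ∪ Q^c = {4, 6, 9, 10, 11, 13, 14, 15, 16}
(S ∪ Q^c) ∪ R = {1, 4, 6, 9, 10, 11, 13, 14, 15, 16}
((S ∪ Q^c) ∪ R) ∖ Q = {4, 9, 10, 13, 16}
P ∩ (((S ∪ Q^c) ∪ R) ∖ Q) = {4, 13, 16}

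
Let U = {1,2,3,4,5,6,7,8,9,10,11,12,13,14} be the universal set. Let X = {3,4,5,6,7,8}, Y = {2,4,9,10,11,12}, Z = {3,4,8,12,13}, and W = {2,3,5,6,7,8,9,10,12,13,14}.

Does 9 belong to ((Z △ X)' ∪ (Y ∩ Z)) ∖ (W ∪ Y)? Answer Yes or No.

No

9 ∉ Z and 9 ∉ X, so 9 ∉ Z △ X
9 ∈ (Z △ X)' since 9 ∉ (Z △ X)
9 ∈ Y and 9 ∉ Z, so 9 ∉ Y ∩ Z
9 ∈ (Z △ X)' and 9 ∉ (Y ∩ Z), so 9 ∈ (Z △ X)' ∪ (Y ∩ Z)
9 ∈ W and 9 ∈ Y, so 9 ∈ W ∪ Y
9 ∈ ((Z △ X)' ∪ (Y ∩ Z)) and 9 ∈ (W ∪ Y), so 9 ∉ ((Z △ X)' ∪ (Y ∩ Z)) ∖ (W ∪ Y)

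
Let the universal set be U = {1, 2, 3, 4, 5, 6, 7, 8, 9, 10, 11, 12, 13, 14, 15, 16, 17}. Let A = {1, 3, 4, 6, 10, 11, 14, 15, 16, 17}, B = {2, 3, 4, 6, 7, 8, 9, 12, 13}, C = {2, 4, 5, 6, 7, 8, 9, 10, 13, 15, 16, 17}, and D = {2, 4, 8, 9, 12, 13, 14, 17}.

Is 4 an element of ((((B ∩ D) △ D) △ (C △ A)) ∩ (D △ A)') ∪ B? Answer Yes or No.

4 ∈ B and 4 ∈ D, so 4 ∈ B ∩ D
4 ∈ (B ∩ D) and 4 ∈ D, so 4 ∉ (B ∩ D) △ D
4 ∈ C and 4 ∈ A, so 4 ∉ C △ A
4 ∉ ((B ∩ D) △ D) and 4 ∉ (C △ A), so 4 ∉ ((B ∩ D) △ D) △ (C △ A)
4 ∈ D and 4 ∈ A, so 4 ∉ D △ A
4 ∈ (D △ A)' since 4 ∉ (D △ A)
4 ∉ (((B ∩ D) △ D) △ (C △ A)) and 4 ∈ (D △ A)', so 4 ∉ (((B ∩ D) △ D) △ (C △ A)) ∩ (D △ A)'
4 ∉ ((((B ∩ D) △ D) △ (C △ A)) ∩ (D △ A)') and 4 ∈ B, so 4 ∈ ((((B ∩ D) △ D) △ (C △ A)) ∩ (D △ A)') ∪ B

Yes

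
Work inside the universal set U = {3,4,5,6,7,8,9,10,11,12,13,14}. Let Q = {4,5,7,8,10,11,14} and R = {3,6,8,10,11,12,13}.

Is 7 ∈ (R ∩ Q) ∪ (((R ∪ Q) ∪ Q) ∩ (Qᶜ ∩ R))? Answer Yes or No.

No

7 ∉ R and 7 ∈ Q, so 7 ∉ R ∩ Q
7 ∉ R and 7 ∈ Q, so 7 ∈ R ∪ Q
7 ∈ (R ∪ Q) and 7 ∈ Q, so 7 ∈ (R ∪ Q) ∪ Q
7 ∈ Q, so 7 ∉ Qᶜ
7 ∉ Qᶜ and 7 ∉ R, so 7 ∉ Qᶜ ∩ R
7 ∈ ((R ∪ Q) ∪ Q) and 7 ∉ (Qᶜ ∩ R), so 7 ∉ ((R ∪ Q) ∪ Q) ∩ (Qᶜ ∩ R)
7 ∉ (R ∩ Q) and 7 ∉ (((R ∪ Q) ∪ Q) ∩ (Qᶜ ∩ R)), so 7 ∉ (R ∩ Q) ∪ (((R ∪ Q) ∪ Q) ∩ (Qᶜ ∩ R))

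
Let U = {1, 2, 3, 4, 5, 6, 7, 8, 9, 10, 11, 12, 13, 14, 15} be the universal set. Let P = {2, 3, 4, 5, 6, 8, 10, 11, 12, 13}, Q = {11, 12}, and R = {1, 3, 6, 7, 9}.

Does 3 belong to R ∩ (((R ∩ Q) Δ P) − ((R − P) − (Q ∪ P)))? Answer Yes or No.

Yes

3 ∈ R and 3 ∉ Q, so 3 ∉ R ∩ Q
3 ∉ (R ∩ Q) and 3 ∈ P, so 3 ∈ (R ∩ Q) Δ P
3 ∈ R and 3 ∈ P, so 3 ∉ R − P
3 ∉ Q and 3 ∈ P, so 3 ∈ Q ∪ P
3 ∉ (R − P) and 3 ∈ (Q ∪ P), so 3 ∉ (R − P) − (Q ∪ P)
3 ∈ ((R ∩ Q) Δ P) and 3 ∉ ((R − P) − (Q ∪ P)), so 3 ∈ ((R ∩ Q) Δ P) − ((R − P) − (Q ∪ P))
3 ∈ R and 3 ∈ (((R ∩ Q) Δ P) − ((R − P) − (Q ∪ P))), so 3 ∈ R ∩ (((R ∩ Q) Δ P) − ((R − P) − (Q ∪ P)))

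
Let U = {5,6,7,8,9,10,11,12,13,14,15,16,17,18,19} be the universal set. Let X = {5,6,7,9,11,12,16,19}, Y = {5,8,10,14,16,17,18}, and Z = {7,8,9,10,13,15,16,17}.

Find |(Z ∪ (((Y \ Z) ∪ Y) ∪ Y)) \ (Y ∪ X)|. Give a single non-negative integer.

Y \ Z = {5,14,18}
(Y \ Z) ∪ Y = {5,8,10,14,16,17,18}
((Y \ Z) ∪ Y) ∪ Y = {5,8,10,14,16,17,18}
Z ∪ (((Y \ Z) ∪ Y) ∪ Y) = {5,7,8,9,10,13,14,15,16,17,18}
Y ∪ X = {5,6,7,8,9,10,11,12,14,16,17,18,19}
(Z ∪ (((Y \ Z) ∪ Y) ∪ Y)) \ (Y ∪ X) = {13,15}
|(Z ∪ (((Y \ Z) ∪ Y) ∪ Y)) \ (Y ∪ X)| = 2

2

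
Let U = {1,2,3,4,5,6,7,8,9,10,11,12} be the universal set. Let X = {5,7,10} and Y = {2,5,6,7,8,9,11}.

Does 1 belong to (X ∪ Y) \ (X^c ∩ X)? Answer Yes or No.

1 ∉ X and 1 ∉ Y, so 1 ∉ X ∪ Y
1 ∉ X, so 1 ∈ X^c
1 ∈ X^c and 1 ∉ X, so 1 ∉ X^c ∩ X
1 ∉ (X ∪ Y) and 1 ∉ (X^c ∩ X), so 1 ∉ (X ∪ Y) \ (X^c ∩ X)

No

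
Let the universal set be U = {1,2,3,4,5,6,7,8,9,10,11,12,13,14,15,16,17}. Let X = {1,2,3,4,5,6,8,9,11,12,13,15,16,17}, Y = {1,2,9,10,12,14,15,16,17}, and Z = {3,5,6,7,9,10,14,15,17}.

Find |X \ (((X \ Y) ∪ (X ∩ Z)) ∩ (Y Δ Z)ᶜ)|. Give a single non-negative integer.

X \ Y = {3,4,5,6,8,11,13}
X ∩ Z = {3,5,6,9,15,17}
(X \ Y) ∪ (X ∩ Z) = {3,4,5,6,8,9,11,13,15,17}
Y Δ Z = {1,2,3,5,6,7,12,16}
(Y Δ Z)ᶜ = {4,8,9,10,11,13,14,15,17}
((X \ Y) ∪ (X ∩ Z)) ∩ (Y Δ Z)ᶜ = {4,8,9,11,13,15,17}
X \ (((X \ Y) ∪ (X ∩ Z)) ∩ (Y Δ Z)ᶜ) = {1,2,3,5,6,12,16}
|X \ (((X \ Y) ∪ (X ∩ Z)) ∩ (Y Δ Z)ᶜ)| = 7

7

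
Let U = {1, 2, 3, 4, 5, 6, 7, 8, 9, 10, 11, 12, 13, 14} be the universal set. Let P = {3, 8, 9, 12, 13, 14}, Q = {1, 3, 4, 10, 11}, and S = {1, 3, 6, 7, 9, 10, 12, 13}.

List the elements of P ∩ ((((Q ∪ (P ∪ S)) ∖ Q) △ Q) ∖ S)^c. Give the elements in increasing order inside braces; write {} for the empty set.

{3, 9, 12, 13}

P ∪ S = {1, 3, 6, 7, 8, 9, 10, 12, 13, 14}
Q ∪ (P ∪ S) = {1, 3, 4, 6, 7, 8, 9, 10, 11, 12, 13, 14}
(Q ∪ (P ∪ S)) ∖ Q = {6, 7, 8, 9, 12, 13, 14}
((Q ∪ (P ∪ S)) ∖ Q) △ Q = {1, 3, 4, 6, 7, 8, 9, 10, 11, 12, 13, 14}
(((Q ∪ (P ∪ S)) ∖ Q) △ Q) ∖ S = {4, 8, 11, 14}
((((Q ∪ (P ∪ S)) ∖ Q) △ Q) ∖ S)^c = {1, 2, 3, 5, 6, 7, 9, 10, 12, 13}
P ∩ ((((Q ∪ (P ∪ S)) ∖ Q) △ Q) ∖ S)^c = {3, 9, 12, 13}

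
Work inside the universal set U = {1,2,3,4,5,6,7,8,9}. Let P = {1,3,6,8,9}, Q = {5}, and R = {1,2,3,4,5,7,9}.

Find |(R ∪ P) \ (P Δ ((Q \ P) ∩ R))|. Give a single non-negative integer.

R ∪ P = {1,2,3,4,5,6,7,8,9}
Q \ P = {5}
(Q \ P) ∩ R = {5}
P Δ ((Q \ P) ∩ R) = {1,3,5,6,8,9}
(R ∪ P) \ (P Δ ((Q \ P) ∩ R)) = {2,4,7}
|(R ∪ P) \ (P Δ ((Q \ P) ∩ R))| = 3

3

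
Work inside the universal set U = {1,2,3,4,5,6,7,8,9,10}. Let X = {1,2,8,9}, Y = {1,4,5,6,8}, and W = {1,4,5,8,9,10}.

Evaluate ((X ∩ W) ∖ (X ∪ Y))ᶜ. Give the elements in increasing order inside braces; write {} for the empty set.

{1,2,3,4,5,6,7,8,9,10}

X ∩ W = {1,8,9}
X ∪ Y = {1,2,4,5,6,8,9}
(X ∩ W) ∖ (X ∪ Y) = {}
((X ∩ W) ∖ (X ∪ Y))ᶜ = {1,2,3,4,5,6,7,8,9,10}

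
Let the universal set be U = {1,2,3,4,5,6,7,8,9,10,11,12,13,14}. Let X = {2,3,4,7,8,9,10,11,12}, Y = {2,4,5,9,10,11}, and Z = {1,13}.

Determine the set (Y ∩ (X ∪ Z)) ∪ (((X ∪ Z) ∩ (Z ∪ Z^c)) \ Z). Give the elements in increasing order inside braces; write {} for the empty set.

X ∪ Z = {1,2,3,4,7,8,9,10,11,12,13}
Y ∩ (X ∪ Z) = {2,4,9,10,11}
Z^c = {2,3,4,5,6,7,8,9,10,11,12,14}
Z ∪ Z^c = {1,2,3,4,5,6,7,8,9,10,11,12,13,14}
(X ∪ Z) ∩ (Z ∪ Z^c) = {1,2,3,4,7,8,9,10,11,12,13}
((X ∪ Z) ∩ (Z ∪ Z^c)) \ Z = {2,3,4,7,8,9,10,11,12}
(Y ∩ (X ∪ Z)) ∪ (((X ∪ Z) ∩ (Z ∪ Z^c)) \ Z) = {2,3,4,7,8,9,10,11,12}

{2,3,4,7,8,9,10,11,12}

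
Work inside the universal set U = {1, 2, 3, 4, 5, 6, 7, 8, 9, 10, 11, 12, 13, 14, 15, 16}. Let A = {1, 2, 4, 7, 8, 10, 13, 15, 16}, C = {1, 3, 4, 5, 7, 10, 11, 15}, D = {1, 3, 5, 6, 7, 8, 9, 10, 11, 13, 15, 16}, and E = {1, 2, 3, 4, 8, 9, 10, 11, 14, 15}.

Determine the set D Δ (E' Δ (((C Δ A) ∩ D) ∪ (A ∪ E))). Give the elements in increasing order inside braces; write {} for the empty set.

{2, 4, 5, 7, 12, 13, 14, 16}

E' = {5, 6, 7, 12, 13, 16}
C Δ A = {2, 3, 5, 8, 11, 13, 16}
(C Δ A) ∩ D = {3, 5, 8, 11, 13, 16}
A ∪ E = {1, 2, 3, 4, 7, 8, 9, 10, 11, 13, 14, 15, 16}
((C Δ A) ∩ D) ∪ (A ∪ E) = {1, 2, 3, 4, 5, 7, 8, 9, 10, 11, 13, 14, 15, 16}
E' Δ (((C Δ A) ∩ D) ∪ (A ∪ E)) = {1, 2, 3, 4, 6, 8, 9, 10, 11, 12, 14, 15}
D Δ (E' Δ (((C Δ A) ∩ D) ∪ (A ∪ E))) = {2, 4, 5, 7, 12, 13, 14, 16}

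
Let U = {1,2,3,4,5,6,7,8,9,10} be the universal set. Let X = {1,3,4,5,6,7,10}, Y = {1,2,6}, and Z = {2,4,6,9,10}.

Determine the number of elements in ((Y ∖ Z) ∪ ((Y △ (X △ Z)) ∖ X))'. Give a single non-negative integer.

Y ∖ Z = {1}
X △ Z = {1,2,3,5,7,9}
Y △ (X △ Z) = {3,5,6,7,9}
(Y △ (X △ Z)) ∖ X = {9}
(Y ∖ Z) ∪ ((Y △ (X △ Z)) ∖ X) = {1,9}
((Y ∖ Z) ∪ ((Y △ (X △ Z)) ∖ X))' = {2,3,4,5,6,7,8,10}
|((Y ∖ Z) ∪ ((Y △ (X △ Z)) ∖ X))'| = 8

8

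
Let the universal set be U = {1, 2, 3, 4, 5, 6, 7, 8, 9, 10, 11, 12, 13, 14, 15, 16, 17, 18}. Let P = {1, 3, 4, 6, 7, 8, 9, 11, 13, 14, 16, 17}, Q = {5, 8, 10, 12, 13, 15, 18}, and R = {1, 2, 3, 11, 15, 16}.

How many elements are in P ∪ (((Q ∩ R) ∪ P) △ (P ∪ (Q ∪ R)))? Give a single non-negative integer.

Q ∩ R = {15}
(Q ∩ R) ∪ P = {1, 3, 4, 6, 7, 8, 9, 11, 13, 14, 15, 16, 17}
Q ∪ R = {1, 2, 3, 5, 8, 10, 11, 12, 13, 15, 16, 18}
P ∪ (Q ∪ R) = {1, 2, 3, 4, 5, 6, 7, 8, 9, 10, 11, 12, 13, 14, 15, 16, 17, 18}
((Q ∩ R) ∪ P) △ (P ∪ (Q ∪ R)) = {2, 5, 10, 12, 18}
P ∪ (((Q ∩ R) ∪ P) △ (P ∪ (Q ∪ R))) = {1, 2, 3, 4, 5, 6, 7, 8, 9, 10, 11, 12, 13, 14, 16, 17, 18}
|P ∪ (((Q ∩ R) ∪ P) △ (P ∪ (Q ∪ R)))| = 17

17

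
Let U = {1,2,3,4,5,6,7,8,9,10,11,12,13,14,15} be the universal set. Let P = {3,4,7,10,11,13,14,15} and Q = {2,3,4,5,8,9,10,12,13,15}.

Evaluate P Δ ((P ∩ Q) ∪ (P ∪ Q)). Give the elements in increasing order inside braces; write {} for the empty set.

{2,5,8,9,12}

P ∩ Q = {3,4,10,13,15}
P ∪ Q = {2,3,4,5,7,8,9,10,11,12,13,14,15}
(P ∩ Q) ∪ (P ∪ Q) = {2,3,4,5,7,8,9,10,11,12,13,14,15}
P Δ ((P ∩ Q) ∪ (P ∪ Q)) = {2,5,8,9,12}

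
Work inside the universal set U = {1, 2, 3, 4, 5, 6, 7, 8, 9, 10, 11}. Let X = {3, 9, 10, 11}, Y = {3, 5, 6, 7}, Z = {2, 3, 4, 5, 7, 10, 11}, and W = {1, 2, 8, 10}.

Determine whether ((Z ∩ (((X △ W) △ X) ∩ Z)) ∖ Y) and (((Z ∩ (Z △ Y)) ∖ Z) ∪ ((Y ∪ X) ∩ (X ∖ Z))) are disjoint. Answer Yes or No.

Yes

X △ W = {1, 2, 3, 8, 9, 11}
(X △ W) △ X = {1, 2, 8, 10}
((X △ W) △ X) ∩ Z = {2, 10}
Z ∩ (((X △ W) △ X) ∩ Z) = {2, 10}
(Z ∩ (((X △ W) △ X) ∩ Z)) ∖ Y = {2, 10}
Z △ Y = {2, 4, 6, 10, 11}
Z ∩ (Z △ Y) = {2, 4, 10, 11}
(Z ∩ (Z △ Y)) ∖ Z = {}
Y ∪ X = {3, 5, 6, 7, 9, 10, 11}
X ∖ Z = {9}
(Y ∪ X) ∩ (X ∖ Z) = {9}
((Z ∩ (Z △ Y)) ∖ Z) ∪ ((Y ∪ X) ∩ (X ∖ Z)) = {9}
{2, 10} and {9} share no elements.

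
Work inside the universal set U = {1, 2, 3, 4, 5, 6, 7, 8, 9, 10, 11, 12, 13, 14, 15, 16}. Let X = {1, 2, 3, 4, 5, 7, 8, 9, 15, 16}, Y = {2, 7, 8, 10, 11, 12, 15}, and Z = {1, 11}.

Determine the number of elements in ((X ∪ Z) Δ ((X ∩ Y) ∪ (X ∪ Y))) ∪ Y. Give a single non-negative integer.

7

X ∪ Z = {1, 2, 3, 4, 5, 7, 8, 9, 11, 15, 16}
X ∩ Y = {2, 7, 8, 15}
X ∪ Y = {1, 2, 3, 4, 5, 7, 8, 9, 10, 11, 12, 15, 16}
(X ∩ Y) ∪ (X ∪ Y) = {1, 2, 3, 4, 5, 7, 8, 9, 10, 11, 12, 15, 16}
(X ∪ Z) Δ ((X ∩ Y) ∪ (X ∪ Y)) = {10, 12}
((X ∪ Z) Δ ((X ∩ Y) ∪ (X ∪ Y))) ∪ Y = {2, 7, 8, 10, 11, 12, 15}
|((X ∪ Z) Δ ((X ∩ Y) ∪ (X ∪ Y))) ∪ Y| = 7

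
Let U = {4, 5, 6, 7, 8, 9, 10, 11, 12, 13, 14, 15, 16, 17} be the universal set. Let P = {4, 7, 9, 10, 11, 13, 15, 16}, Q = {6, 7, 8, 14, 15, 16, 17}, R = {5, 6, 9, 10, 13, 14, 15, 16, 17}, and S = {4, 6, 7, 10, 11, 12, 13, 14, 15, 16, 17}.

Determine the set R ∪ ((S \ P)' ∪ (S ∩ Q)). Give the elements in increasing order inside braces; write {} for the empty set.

{4, 5, 6, 7, 8, 9, 10, 11, 13, 14, 15, 16, 17}

S \ P = {6, 12, 14, 17}
(S \ P)' = {4, 5, 7, 8, 9, 10, 11, 13, 15, 16}
S ∩ Q = {6, 7, 14, 15, 16, 17}
(S \ P)' ∪ (S ∩ Q) = {4, 5, 6, 7, 8, 9, 10, 11, 13, 14, 15, 16, 17}
R ∪ ((S \ P)' ∪ (S ∩ Q)) = {4, 5, 6, 7, 8, 9, 10, 11, 13, 14, 15, 16, 17}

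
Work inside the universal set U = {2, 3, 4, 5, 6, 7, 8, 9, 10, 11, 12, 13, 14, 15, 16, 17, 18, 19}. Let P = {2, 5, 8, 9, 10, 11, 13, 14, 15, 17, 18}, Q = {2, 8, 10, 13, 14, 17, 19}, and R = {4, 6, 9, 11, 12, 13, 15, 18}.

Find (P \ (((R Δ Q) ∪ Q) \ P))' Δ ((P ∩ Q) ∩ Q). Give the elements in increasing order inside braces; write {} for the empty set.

R Δ Q = {2, 4, 6, 8, 9, 10, 11, 12, 14, 15, 17, 18, 19}
(R Δ Q) ∪ Q = {2, 4, 6, 8, 9, 10, 11, 12, 13, 14, 15, 17, 18, 19}
((R Δ Q) ∪ Q) \ P = {4, 6, 12, 19}
P \ (((R Δ Q) ∪ Q) \ P) = {2, 5, 8, 9, 10, 11, 13, 14, 15, 17, 18}
(P \ (((R Δ Q) ∪ Q) \ P))' = {3, 4, 6, 7, 12, 16, 19}
P ∩ Q = {2, 8, 10, 13, 14, 17}
(P ∩ Q) ∩ Q = {2, 8, 10, 13, 14, 17}
(P \ (((R Δ Q) ∪ Q) \ P))' Δ ((P ∩ Q) ∩ Q) = {2, 3, 4, 6, 7, 8, 10, 12, 13, 14, 16, 17, 19}

{2, 3, 4, 6, 7, 8, 10, 12, 13, 14, 16, 17, 19}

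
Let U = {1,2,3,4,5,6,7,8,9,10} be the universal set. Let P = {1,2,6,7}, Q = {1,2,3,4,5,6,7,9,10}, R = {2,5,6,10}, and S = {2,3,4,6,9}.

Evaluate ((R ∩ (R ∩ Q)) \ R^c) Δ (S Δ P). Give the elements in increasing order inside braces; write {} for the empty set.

{1,2,3,4,5,6,7,9,10}

R ∩ Q = {2,5,6,10}
R ∩ (R ∩ Q) = {2,5,6,10}
R^c = {1,3,4,7,8,9}
(R ∩ (R ∩ Q)) \ R^c = {2,5,6,10}
S Δ P = {1,3,4,7,9}
((R ∩ (R ∩ Q)) \ R^c) Δ (S Δ P) = {1,2,3,4,5,6,7,9,10}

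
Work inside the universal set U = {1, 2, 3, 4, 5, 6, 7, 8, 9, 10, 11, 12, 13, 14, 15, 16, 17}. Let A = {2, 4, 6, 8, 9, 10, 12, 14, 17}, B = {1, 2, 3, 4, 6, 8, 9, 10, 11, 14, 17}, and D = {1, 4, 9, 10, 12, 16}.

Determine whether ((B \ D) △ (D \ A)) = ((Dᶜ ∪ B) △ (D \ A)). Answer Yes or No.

B \ D = {2, 3, 6, 8, 11, 14, 17}
D \ A = {1, 16}
(B \ D) △ (D \ A) = {1, 2, 3, 6, 8, 11, 14, 16, 17}
Dᶜ = {2, 3, 5, 6, 7, 8, 11, 13, 14, 15, 17}
Dᶜ ∪ B = {1, 2, 3, 4, 5, 6, 7, 8, 9, 10, 11, 13, 14, 15, 17}
(Dᶜ ∪ B) △ (D \ A) = {2, 3, 4, 5, 6, 7, 8, 9, 10, 11, 13, 14, 15, 16, 17}
1 ∈ (B \ D) △ (D \ A) but 1 ∉ (Dᶜ ∪ B) △ (D \ A), so they differ.

No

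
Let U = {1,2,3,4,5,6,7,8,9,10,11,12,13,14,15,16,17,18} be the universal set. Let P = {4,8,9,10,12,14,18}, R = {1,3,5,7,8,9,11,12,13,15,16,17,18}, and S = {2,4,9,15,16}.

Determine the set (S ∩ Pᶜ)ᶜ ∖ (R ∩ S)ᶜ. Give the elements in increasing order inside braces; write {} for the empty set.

{9}

Pᶜ = {1,2,3,5,6,7,11,13,15,16,17}
S ∩ Pᶜ = {2,15,16}
(S ∩ Pᶜ)ᶜ = {1,3,4,5,6,7,8,9,10,11,12,13,14,17,18}
R ∩ S = {9,15,16}
(R ∩ S)ᶜ = {1,2,3,4,5,6,7,8,10,11,12,13,14,17,18}
(S ∩ Pᶜ)ᶜ ∖ (R ∩ S)ᶜ = {9}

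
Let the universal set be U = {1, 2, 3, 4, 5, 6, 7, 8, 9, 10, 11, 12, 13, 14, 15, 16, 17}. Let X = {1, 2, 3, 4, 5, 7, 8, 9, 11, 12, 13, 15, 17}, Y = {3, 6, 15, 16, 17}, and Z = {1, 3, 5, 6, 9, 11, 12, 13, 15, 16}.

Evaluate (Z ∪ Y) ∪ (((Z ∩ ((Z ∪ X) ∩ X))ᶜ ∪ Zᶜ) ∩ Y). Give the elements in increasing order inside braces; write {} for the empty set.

{1, 3, 5, 6, 9, 11, 12, 13, 15, 16, 17}

Z ∪ Y = {1, 3, 5, 6, 9, 11, 12, 13, 15, 16, 17}
Z ∪ X = {1, 2, 3, 4, 5, 6, 7, 8, 9, 11, 12, 13, 15, 16, 17}
(Z ∪ X) ∩ X = {1, 2, 3, 4, 5, 7, 8, 9, 11, 12, 13, 15, 17}
Z ∩ ((Z ∪ X) ∩ X) = {1, 3, 5, 9, 11, 12, 13, 15}
(Z ∩ ((Z ∪ X) ∩ X))ᶜ = {2, 4, 6, 7, 8, 10, 14, 16, 17}
Zᶜ = {2, 4, 7, 8, 10, 14, 17}
(Z ∩ ((Z ∪ X) ∩ X))ᶜ ∪ Zᶜ = {2, 4, 6, 7, 8, 10, 14, 16, 17}
((Z ∩ ((Z ∪ X) ∩ X))ᶜ ∪ Zᶜ) ∩ Y = {6, 16, 17}
(Z ∪ Y) ∪ (((Z ∩ ((Z ∪ X) ∩ X))ᶜ ∪ Zᶜ) ∩ Y) = {1, 3, 5, 6, 9, 11, 12, 13, 15, 16, 17}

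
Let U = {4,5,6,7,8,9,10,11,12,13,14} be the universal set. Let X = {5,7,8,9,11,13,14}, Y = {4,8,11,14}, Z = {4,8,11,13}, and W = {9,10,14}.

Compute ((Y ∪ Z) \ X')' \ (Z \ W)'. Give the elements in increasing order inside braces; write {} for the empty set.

{4}

Y ∪ Z = {4,8,11,13,14}
X' = {4,6,10,12}
(Y ∪ Z) \ X' = {8,11,13,14}
((Y ∪ Z) \ X')' = {4,5,6,7,9,10,12}
Z \ W = {4,8,11,13}
(Z \ W)' = {5,6,7,9,10,12,14}
((Y ∪ Z) \ X')' \ (Z \ W)' = {4}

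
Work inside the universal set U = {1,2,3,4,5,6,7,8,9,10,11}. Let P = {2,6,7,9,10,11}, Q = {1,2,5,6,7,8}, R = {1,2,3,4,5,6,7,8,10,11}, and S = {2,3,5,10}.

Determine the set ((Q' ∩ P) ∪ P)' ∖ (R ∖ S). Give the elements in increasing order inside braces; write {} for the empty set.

Q' = {3,4,9,10,11}
Q' ∩ P = {9,10,11}
(Q' ∩ P) ∪ P = {2,6,7,9,10,11}
((Q' ∩ P) ∪ P)' = {1,3,4,5,8}
R ∖ S = {1,4,6,7,8,11}
((Q' ∩ P) ∪ P)' ∖ (R ∖ S) = {3,5}

{3,5}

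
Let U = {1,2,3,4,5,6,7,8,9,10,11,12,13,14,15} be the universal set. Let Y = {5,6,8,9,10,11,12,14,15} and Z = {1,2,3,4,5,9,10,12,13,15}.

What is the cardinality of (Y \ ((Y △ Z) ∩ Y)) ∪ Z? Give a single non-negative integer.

Y △ Z = {1,2,3,4,6,8,11,13,14}
(Y △ Z) ∩ Y = {6,8,11,14}
Y \ ((Y △ Z) ∩ Y) = {5,9,10,12,15}
(Y \ ((Y △ Z) ∩ Y)) ∪ Z = {1,2,3,4,5,9,10,12,13,15}
|(Y \ ((Y △ Z) ∩ Y)) ∪ Z| = 10

10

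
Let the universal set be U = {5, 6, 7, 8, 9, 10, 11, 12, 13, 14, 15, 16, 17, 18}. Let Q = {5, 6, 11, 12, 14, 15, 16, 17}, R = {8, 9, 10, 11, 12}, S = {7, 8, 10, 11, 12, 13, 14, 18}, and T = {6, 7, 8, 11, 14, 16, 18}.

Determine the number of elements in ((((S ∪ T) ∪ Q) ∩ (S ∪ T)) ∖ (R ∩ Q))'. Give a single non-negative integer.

6

S ∪ T = {6, 7, 8, 10, 11, 12, 13, 14, 16, 18}
(S ∪ T) ∪ Q = {5, 6, 7, 8, 10, 11, 12, 13, 14, 15, 16, 17, 18}
((S ∪ T) ∪ Q) ∩ (S ∪ T) = {6, 7, 8, 10, 11, 12, 13, 14, 16, 18}
R ∩ Q = {11, 12}
(((S ∪ T) ∪ Q) ∩ (S ∪ T)) ∖ (R ∩ Q) = {6, 7, 8, 10, 13, 14, 16, 18}
((((S ∪ T) ∪ Q) ∩ (S ∪ T)) ∖ (R ∩ Q))' = {5, 9, 11, 12, 15, 17}
|((((S ∪ T) ∪ Q) ∩ (S ∪ T)) ∖ (R ∩ Q))'| = 6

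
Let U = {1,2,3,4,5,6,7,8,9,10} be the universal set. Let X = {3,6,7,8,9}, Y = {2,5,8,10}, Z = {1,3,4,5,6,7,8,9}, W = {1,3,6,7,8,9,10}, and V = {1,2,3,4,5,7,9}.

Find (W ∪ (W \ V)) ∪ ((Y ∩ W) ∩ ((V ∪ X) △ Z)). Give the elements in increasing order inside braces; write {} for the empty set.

{1,3,6,7,8,9,10}

W \ V = {6,8,10}
W ∪ (W \ V) = {1,3,6,7,8,9,10}
Y ∩ W = {8,10}
V ∪ X = {1,2,3,4,5,6,7,8,9}
(V ∪ X) △ Z = {2}
(Y ∩ W) ∩ ((V ∪ X) △ Z) = {}
(W ∪ (W \ V)) ∪ ((Y ∩ W) ∩ ((V ∪ X) △ Z)) = {1,3,6,7,8,9,10}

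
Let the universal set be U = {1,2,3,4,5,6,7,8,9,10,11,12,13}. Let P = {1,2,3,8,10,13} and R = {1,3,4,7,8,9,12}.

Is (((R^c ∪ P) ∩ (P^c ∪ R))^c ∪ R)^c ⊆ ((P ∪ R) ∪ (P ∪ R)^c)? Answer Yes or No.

R^c = {2,5,6,10,11,13}
R^c ∪ P = {1,2,3,5,6,8,10,11,13}
P^c = {4,5,6,7,9,11,12}
P^c ∪ R = {1,3,4,5,6,7,8,9,11,12}
(R^c ∪ P) ∩ (P^c ∪ R) = {1,3,5,6,8,11}
((R^c ∪ P) ∩ (P^c ∪ R))^c = {2,4,7,9,10,12,13}
((R^c ∪ P) ∩ (P^c ∪ R))^c ∪ R = {1,2,3,4,7,8,9,10,12,13}
(((R^c ∪ P) ∩ (P^c ∪ R))^c ∪ R)^c = {5,6,11}
P ∪ R = {1,2,3,4,7,8,9,10,12,13}
(P ∪ R)^c = {5,6,11}
(P ∪ R) ∪ (P ∪ R)^c = {1,2,3,4,5,6,7,8,9,10,11,12,13}
Every element of {5,6,11} is in {1,2,3,4,5,6,7,8,9,10,11,12,13}, so (((R^c ∪ P) ∩ (P^c ∪ R))^c ∪ R)^c ⊆ (P ∪ R) ∪ (P ∪ R)^c.

Yes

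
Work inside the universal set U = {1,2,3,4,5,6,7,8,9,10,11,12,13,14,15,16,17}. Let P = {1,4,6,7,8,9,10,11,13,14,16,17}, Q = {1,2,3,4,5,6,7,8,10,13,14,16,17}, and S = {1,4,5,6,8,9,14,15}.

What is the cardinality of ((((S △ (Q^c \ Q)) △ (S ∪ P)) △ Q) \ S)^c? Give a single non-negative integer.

14

Q^c = {9,11,12,15}
Q^c \ Q = {9,11,12,15}
S △ (Q^c \ Q) = {1,4,5,6,8,11,12,14}
S ∪ P = {1,4,5,6,7,8,9,10,11,13,14,15,16,17}
(S △ (Q^c \ Q)) △ (S ∪ P) = {7,9,10,12,13,15,16,17}
((S △ (Q^c \ Q)) △ (S ∪ P)) △ Q = {1,2,3,4,5,6,8,9,12,14,15}
(((S △ (Q^c \ Q)) △ (S ∪ P)) △ Q) \ S = {2,3,12}
((((S △ (Q^c \ Q)) △ (S ∪ P)) △ Q) \ S)^c = {1,4,5,6,7,8,9,10,11,13,14,15,16,17}
|((((S △ (Q^c \ Q)) △ (S ∪ P)) △ Q) \ S)^c| = 14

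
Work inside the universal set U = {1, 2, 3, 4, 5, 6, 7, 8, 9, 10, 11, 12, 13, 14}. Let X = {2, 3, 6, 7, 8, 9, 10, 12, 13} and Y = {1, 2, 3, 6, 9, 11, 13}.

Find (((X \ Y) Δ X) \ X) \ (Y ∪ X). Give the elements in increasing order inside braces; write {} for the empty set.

{}

X \ Y = {7, 8, 10, 12}
(X \ Y) Δ X = {2, 3, 6, 9, 13}
((X \ Y) Δ X) \ X = {}
Y ∪ X = {1, 2, 3, 6, 7, 8, 9, 10, 11, 12, 13}
(((X \ Y) Δ X) \ X) \ (Y ∪ X) = {}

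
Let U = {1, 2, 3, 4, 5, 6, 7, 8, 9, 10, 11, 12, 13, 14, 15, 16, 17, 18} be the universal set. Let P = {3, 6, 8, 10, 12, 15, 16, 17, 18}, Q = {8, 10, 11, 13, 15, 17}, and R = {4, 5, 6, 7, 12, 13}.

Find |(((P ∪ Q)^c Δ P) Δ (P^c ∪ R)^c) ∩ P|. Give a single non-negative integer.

2

P ∪ Q = {3, 6, 8, 10, 11, 12, 13, 15, 16, 17, 18}
(P ∪ Q)^c = {1, 2, 4, 5, 7, 9, 14}
(P ∪ Q)^c Δ P = {1, 2, 3, 4, 5, 6, 7, 8, 9, 10, 12, 14, 15, 16, 17, 18}
P^c = {1, 2, 4, 5, 7, 9, 11, 13, 14}
P^c ∪ R = {1, 2, 4, 5, 6, 7, 9, 11, 12, 13, 14}
(P^c ∪ R)^c = {3, 8, 10, 15, 16, 17, 18}
((P ∪ Q)^c Δ P) Δ (P^c ∪ R)^c = {1, 2, 4, 5, 6, 7, 9, 12, 14}
(((P ∪ Q)^c Δ P) Δ (P^c ∪ R)^c) ∩ P = {6, 12}
|(((P ∪ Q)^c Δ P) Δ (P^c ∪ R)^c) ∩ P| = 2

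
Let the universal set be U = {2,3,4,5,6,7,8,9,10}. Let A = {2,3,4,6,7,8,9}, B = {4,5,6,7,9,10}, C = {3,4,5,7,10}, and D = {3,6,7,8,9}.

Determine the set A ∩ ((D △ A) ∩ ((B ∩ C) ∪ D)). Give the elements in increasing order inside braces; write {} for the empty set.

D △ A = {2,4}
B ∩ C = {4,5,7,10}
(B ∩ C) ∪ D = {3,4,5,6,7,8,9,10}
(D △ A) ∩ ((B ∩ C) ∪ D) = {4}
A ∩ ((D △ A) ∩ ((B ∩ C) ∪ D)) = {4}

{4}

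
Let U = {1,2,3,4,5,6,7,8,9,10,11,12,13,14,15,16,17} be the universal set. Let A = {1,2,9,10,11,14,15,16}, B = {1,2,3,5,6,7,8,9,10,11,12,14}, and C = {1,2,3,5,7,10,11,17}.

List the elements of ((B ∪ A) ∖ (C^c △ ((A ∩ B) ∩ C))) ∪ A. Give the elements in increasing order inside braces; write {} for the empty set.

B ∪ A = {1,2,3,5,6,7,8,9,10,11,12,14,15,16}
C^c = {4,6,8,9,12,13,14,15,16}
A ∩ B = {1,2,9,10,11,14}
(A ∩ B) ∩ C = {1,2,10,11}
C^c △ ((A ∩ B) ∩ C) = {1,2,4,6,8,9,10,11,12,13,14,15,16}
(B ∪ A) ∖ (C^c △ ((A ∩ B) ∩ C)) = {3,5,7}
((B ∪ A) ∖ (C^c △ ((A ∩ B) ∩ C))) ∪ A = {1,2,3,5,7,9,10,11,14,15,16}

{1,2,3,5,7,9,10,11,14,15,16}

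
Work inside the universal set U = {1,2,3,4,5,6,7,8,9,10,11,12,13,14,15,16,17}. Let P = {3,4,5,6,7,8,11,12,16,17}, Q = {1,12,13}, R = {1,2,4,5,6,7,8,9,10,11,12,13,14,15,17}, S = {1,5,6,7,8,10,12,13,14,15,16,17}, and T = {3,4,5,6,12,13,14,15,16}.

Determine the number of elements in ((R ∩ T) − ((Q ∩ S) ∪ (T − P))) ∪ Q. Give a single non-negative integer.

6

R ∩ T = {4,5,6,12,13,14,15}
Q ∩ S = {1,12,13}
T − P = {13,14,15}
(Q ∩ S) ∪ (T − P) = {1,12,13,14,15}
(R ∩ T) − ((Q ∩ S) ∪ (T − P)) = {4,5,6}
((R ∩ T) − ((Q ∩ S) ∪ (T − P))) ∪ Q = {1,4,5,6,12,13}
|((R ∩ T) − ((Q ∩ S) ∪ (T − P))) ∪ Q| = 6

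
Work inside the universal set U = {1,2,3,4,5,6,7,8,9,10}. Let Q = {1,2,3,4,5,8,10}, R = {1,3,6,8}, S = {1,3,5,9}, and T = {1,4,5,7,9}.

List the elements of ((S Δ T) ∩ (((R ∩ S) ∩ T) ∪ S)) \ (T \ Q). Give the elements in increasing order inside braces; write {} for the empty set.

S Δ T = {3,4,7}
R ∩ S = {1,3}
(R ∩ S) ∩ T = {1}
((R ∩ S) ∩ T) ∪ S = {1,3,5,9}
(S Δ T) ∩ (((R ∩ S) ∩ T) ∪ S) = {3}
T \ Q = {7,9}
((S Δ T) ∩ (((R ∩ S) ∩ T) ∪ S)) \ (T \ Q) = {3}

{3}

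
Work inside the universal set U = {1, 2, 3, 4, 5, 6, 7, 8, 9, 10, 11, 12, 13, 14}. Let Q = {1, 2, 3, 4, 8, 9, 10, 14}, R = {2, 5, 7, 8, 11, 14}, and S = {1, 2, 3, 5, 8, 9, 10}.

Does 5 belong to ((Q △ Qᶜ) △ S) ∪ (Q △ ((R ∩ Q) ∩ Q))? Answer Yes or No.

5 ∉ Q, so 5 ∈ Qᶜ
5 ∉ Q and 5 ∈ Qᶜ, so 5 ∈ Q △ Qᶜ
5 ∈ (Q △ Qᶜ) and 5 ∈ S, so 5 ∉ (Q △ Qᶜ) △ S
5 ∈ R and 5 ∉ Q, so 5 ∉ R ∩ Q
5 ∉ (R ∩ Q) and 5 ∉ Q, so 5 ∉ (R ∩ Q) ∩ Q
5 ∉ Q and 5 ∉ ((R ∩ Q) ∩ Q), so 5 ∉ Q △ ((R ∩ Q) ∩ Q)
5 ∉ ((Q △ Qᶜ) △ S) and 5 ∉ (Q △ ((R ∩ Q) ∩ Q)), so 5 ∉ ((Q △ Qᶜ) △ S) ∪ (Q △ ((R ∩ Q) ∩ Q))

No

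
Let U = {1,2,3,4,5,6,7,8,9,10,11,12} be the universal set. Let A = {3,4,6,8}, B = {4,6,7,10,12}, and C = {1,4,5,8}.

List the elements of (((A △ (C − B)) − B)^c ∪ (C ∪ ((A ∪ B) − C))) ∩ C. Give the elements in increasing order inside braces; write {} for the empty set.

C − B = {1,5,8}
A △ (C − B) = {1,3,4,5,6}
(A △ (C − B)) − B = {1,3,5}
((A △ (C − B)) − B)^c = {2,4,6,7,8,9,10,11,12}
A ∪ B = {3,4,6,7,8,10,12}
(A ∪ B) − C = {3,6,7,10,12}
C ∪ ((A ∪ B) − C) = {1,3,4,5,6,7,8,10,12}
((A △ (C − B)) − B)^c ∪ (C ∪ ((A ∪ B) − C)) = {1,2,3,4,5,6,7,8,9,10,11,12}
(((A △ (C − B)) − B)^c ∪ (C ∪ ((A ∪ B) − C))) ∩ C = {1,4,5,8}

{1,4,5,8}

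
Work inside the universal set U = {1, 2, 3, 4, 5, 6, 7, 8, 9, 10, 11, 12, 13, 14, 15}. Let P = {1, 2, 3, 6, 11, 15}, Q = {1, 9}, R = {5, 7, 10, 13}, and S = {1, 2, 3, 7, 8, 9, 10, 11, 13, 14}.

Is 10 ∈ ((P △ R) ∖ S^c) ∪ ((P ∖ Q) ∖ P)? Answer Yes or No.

Yes

10 ∉ P and 10 ∈ R, so 10 ∈ P △ R
10 ∈ S, so 10 ∉ S^c
10 ∈ (P △ R) and 10 ∉ S^c, so 10 ∈ (P △ R) ∖ S^c
10 ∉ P and 10 ∉ Q, so 10 ∉ P ∖ Q
10 ∉ (P ∖ Q) and 10 ∉ P, so 10 ∉ (P ∖ Q) ∖ P
10 ∈ ((P △ R) ∖ S^c) and 10 ∉ ((P ∖ Q) ∖ P), so 10 ∈ ((P △ R) ∖ S^c) ∪ ((P ∖ Q) ∖ P)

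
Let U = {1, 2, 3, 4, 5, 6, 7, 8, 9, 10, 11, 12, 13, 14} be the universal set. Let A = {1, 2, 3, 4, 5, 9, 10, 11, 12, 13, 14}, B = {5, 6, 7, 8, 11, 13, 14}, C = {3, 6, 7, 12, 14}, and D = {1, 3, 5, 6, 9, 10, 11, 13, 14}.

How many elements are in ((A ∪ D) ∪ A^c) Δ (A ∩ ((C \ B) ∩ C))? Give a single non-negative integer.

A ∪ D = {1, 2, 3, 4, 5, 6, 9, 10, 11, 12, 13, 14}
A^c = {6, 7, 8}
(A ∪ D) ∪ A^c = {1, 2, 3, 4, 5, 6, 7, 8, 9, 10, 11, 12, 13, 14}
C \ B = {3, 12}
(C \ B) ∩ C = {3, 12}
A ∩ ((C \ B) ∩ C) = {3, 12}
((A ∪ D) ∪ A^c) Δ (A ∩ ((C \ B) ∩ C)) = {1, 2, 4, 5, 6, 7, 8, 9, 10, 11, 13, 14}
|((A ∪ D) ∪ A^c) Δ (A ∩ ((C \ B) ∩ C))| = 12

12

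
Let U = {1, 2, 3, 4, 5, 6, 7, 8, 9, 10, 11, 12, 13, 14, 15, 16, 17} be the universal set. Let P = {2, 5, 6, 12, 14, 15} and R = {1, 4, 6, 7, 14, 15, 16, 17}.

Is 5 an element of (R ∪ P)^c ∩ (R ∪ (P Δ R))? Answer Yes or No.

5 ∉ R and 5 ∈ P, so 5 ∈ R ∪ P
5 ∉ (R ∪ P)^c since 5 ∈ (R ∪ P)
5 ∈ P and 5 ∉ R, so 5 ∈ P Δ R
5 ∉ R and 5 ∈ (P Δ R), so 5 ∈ R ∪ (P Δ R)
5 ∉ (R ∪ P)^c and 5 ∈ (R ∪ (P Δ R)), so 5 ∉ (R ∪ P)^c ∩ (R ∪ (P Δ R))

No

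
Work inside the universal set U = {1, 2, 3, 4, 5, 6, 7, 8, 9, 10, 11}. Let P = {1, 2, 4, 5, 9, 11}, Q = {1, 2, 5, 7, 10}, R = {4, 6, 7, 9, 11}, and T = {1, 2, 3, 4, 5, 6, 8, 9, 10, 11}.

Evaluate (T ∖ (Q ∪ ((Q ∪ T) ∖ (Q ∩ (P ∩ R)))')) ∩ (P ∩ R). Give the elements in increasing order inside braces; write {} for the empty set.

{4, 9, 11}

Q ∪ T = {1, 2, 3, 4, 5, 6, 7, 8, 9, 10, 11}
P ∩ R = {4, 9, 11}
Q ∩ (P ∩ R) = {}
(Q ∪ T) ∖ (Q ∩ (P ∩ R)) = {1, 2, 3, 4, 5, 6, 7, 8, 9, 10, 11}
((Q ∪ T) ∖ (Q ∩ (P ∩ R)))' = {}
Q ∪ ((Q ∪ T) ∖ (Q ∩ (P ∩ R)))' = {1, 2, 5, 7, 10}
T ∖ (Q ∪ ((Q ∪ T) ∖ (Q ∩ (P ∩ R)))') = {3, 4, 6, 8, 9, 11}
(T ∖ (Q ∪ ((Q ∪ T) ∖ (Q ∩ (P ∩ R)))')) ∩ (P ∩ R) = {4, 9, 11}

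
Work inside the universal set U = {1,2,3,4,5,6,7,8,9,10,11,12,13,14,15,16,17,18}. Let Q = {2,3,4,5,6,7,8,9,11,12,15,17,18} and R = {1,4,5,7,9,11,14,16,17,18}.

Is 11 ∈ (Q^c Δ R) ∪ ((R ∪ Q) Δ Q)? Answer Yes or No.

Yes

11 ∈ Q, so 11 ∉ Q^c
11 ∉ Q^c and 11 ∈ R, so 11 ∈ Q^c Δ R
11 ∈ R and 11 ∈ Q, so 11 ∈ R ∪ Q
11 ∈ (R ∪ Q) and 11 ∈ Q, so 11 ∉ (R ∪ Q) Δ Q
11 ∈ (Q^c Δ R) and 11 ∉ ((R ∪ Q) Δ Q), so 11 ∈ (Q^c Δ R) ∪ ((R ∪ Q) Δ Q)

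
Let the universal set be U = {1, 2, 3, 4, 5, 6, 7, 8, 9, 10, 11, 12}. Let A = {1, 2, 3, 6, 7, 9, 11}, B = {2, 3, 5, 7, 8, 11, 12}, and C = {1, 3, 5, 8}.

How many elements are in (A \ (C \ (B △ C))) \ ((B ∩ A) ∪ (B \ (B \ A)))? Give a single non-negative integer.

3

B △ C = {1, 2, 7, 11, 12}
C \ (B △ C) = {3, 5, 8}
A \ (C \ (B △ C)) = {1, 2, 6, 7, 9, 11}
B ∩ A = {2, 3, 7, 11}
B \ A = {5, 8, 12}
B \ (B \ A) = {2, 3, 7, 11}
(B ∩ A) ∪ (B \ (B \ A)) = {2, 3, 7, 11}
(A \ (C \ (B △ C))) \ ((B ∩ A) ∪ (B \ (B \ A))) = {1, 6, 9}
|(A \ (C \ (B △ C))) \ ((B ∩ A) ∪ (B \ (B \ A)))| = 3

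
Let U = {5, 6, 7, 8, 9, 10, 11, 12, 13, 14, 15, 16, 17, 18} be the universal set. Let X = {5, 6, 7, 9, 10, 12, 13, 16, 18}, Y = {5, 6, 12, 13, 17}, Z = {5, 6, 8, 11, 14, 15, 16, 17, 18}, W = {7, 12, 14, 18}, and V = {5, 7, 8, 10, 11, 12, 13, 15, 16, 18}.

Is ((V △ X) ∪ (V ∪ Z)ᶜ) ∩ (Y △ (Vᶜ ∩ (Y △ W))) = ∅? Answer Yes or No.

Yes

V △ X = {6, 8, 9, 11, 15}
V ∪ Z = {5, 6, 7, 8, 10, 11, 12, 13, 14, 15, 16, 17, 18}
(V ∪ Z)ᶜ = {9}
(V △ X) ∪ (V ∪ Z)ᶜ = {6, 8, 9, 11, 15}
Vᶜ = {6, 9, 14, 17}
Y △ W = {5, 6, 7, 13, 14, 17, 18}
Vᶜ ∩ (Y △ W) = {6, 14, 17}
Y △ (Vᶜ ∩ (Y △ W)) = {5, 12, 13, 14}
{6, 8, 9, 11, 15} and {5, 12, 13, 14} share no elements.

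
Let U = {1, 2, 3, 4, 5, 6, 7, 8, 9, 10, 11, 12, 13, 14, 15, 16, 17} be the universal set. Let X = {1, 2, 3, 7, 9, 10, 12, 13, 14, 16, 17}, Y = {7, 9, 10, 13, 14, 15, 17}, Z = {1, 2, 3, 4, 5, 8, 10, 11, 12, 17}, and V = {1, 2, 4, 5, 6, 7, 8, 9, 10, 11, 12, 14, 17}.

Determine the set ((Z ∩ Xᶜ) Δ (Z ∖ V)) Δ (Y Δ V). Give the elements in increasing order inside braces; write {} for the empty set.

{1, 2, 3, 6, 12, 13, 15}

Xᶜ = {4, 5, 6, 8, 11, 15}
Z ∩ Xᶜ = {4, 5, 8, 11}
Z ∖ V = {3}
(Z ∩ Xᶜ) Δ (Z ∖ V) = {3, 4, 5, 8, 11}
Y Δ V = {1, 2, 4, 5, 6, 8, 11, 12, 13, 15}
((Z ∩ Xᶜ) Δ (Z ∖ V)) Δ (Y Δ V) = {1, 2, 3, 6, 12, 13, 15}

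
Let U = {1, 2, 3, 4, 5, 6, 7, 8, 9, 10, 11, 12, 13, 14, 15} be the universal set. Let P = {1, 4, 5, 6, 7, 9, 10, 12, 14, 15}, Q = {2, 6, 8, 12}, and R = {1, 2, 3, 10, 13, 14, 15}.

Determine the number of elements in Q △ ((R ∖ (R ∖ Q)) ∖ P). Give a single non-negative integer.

3

R ∖ Q = {1, 3, 10, 13, 14, 15}
R ∖ (R ∖ Q) = {2}
(R ∖ (R ∖ Q)) ∖ P = {2}
Q △ ((R ∖ (R ∖ Q)) ∖ P) = {6, 8, 12}
|Q △ ((R ∖ (R ∖ Q)) ∖ P)| = 3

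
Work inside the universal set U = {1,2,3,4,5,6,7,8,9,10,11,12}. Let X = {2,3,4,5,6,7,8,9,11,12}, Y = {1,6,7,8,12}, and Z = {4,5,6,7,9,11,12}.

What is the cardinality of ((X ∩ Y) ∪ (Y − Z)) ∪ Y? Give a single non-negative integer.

X ∩ Y = {6,7,8,12}
Y − Z = {1,8}
(X ∩ Y) ∪ (Y − Z) = {1,6,7,8,12}
((X ∩ Y) ∪ (Y − Z)) ∪ Y = {1,6,7,8,12}
|((X ∩ Y) ∪ (Y − Z)) ∪ Y| = 5

5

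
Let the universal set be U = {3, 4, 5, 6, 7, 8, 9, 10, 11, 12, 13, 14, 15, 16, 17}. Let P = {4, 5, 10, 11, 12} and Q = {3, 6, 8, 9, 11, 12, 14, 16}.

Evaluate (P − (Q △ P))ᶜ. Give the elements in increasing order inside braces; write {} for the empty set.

Q △ P = {3, 4, 5, 6, 8, 9, 10, 14, 16}
P − (Q △ P) = {11, 12}
(P − (Q △ P))ᶜ = {3, 4, 5, 6, 7, 8, 9, 10, 13, 14, 15, 16, 17}

{3, 4, 5, 6, 7, 8, 9, 10, 13, 14, 15, 16, 17}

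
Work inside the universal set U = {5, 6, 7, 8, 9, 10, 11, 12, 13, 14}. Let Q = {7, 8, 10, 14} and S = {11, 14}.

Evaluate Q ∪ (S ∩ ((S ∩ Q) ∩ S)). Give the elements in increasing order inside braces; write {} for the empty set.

{7, 8, 10, 14}

S ∩ Q = {14}
(S ∩ Q) ∩ S = {14}
S ∩ ((S ∩ Q) ∩ S) = {14}
Q ∪ (S ∩ ((S ∩ Q) ∩ S)) = {7, 8, 10, 14}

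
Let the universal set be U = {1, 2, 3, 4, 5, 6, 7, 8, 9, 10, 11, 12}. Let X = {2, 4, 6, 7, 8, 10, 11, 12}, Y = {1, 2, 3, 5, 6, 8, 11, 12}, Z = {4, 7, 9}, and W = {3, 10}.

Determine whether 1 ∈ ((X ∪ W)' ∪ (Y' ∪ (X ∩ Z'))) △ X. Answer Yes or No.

Yes

1 ∉ X and 1 ∉ W, so 1 ∉ X ∪ W
1 ∈ (X ∪ W)' since 1 ∉ (X ∪ W)
1 ∈ Y, so 1 ∉ Y'
1 ∉ Z, so 1 ∈ Z'
1 ∉ X and 1 ∈ Z', so 1 ∉ X ∩ Z'
1 ∉ Y' and 1 ∉ (X ∩ Z'), so 1 ∉ Y' ∪ (X ∩ Z')
1 ∈ (X ∪ W)' and 1 ∉ (Y' ∪ (X ∩ Z')), so 1 ∈ (X ∪ W)' ∪ (Y' ∪ (X ∩ Z'))
1 ∈ ((X ∪ W)' ∪ (Y' ∪ (X ∩ Z'))) and 1 ∉ X, so 1 ∈ ((X ∪ W)' ∪ (Y' ∪ (X ∩ Z'))) △ X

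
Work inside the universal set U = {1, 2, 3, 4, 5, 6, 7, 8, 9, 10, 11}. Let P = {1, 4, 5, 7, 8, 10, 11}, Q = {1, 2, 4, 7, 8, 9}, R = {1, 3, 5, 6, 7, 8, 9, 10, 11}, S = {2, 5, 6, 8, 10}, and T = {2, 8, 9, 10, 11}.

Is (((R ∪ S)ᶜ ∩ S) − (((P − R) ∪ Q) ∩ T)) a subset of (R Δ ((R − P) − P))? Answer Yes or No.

Yes

R ∪ S = {1, 2, 3, 5, 6, 7, 8, 9, 10, 11}
(R ∪ S)ᶜ = {4}
(R ∪ S)ᶜ ∩ S = {}
P − R = {4}
(P − R) ∪ Q = {1, 2, 4, 7, 8, 9}
((P − R) ∪ Q) ∩ T = {2, 8, 9}
((R ∪ S)ᶜ ∩ S) − (((P − R) ∪ Q) ∩ T) = {}
R − P = {3, 6, 9}
(R − P) − P = {3, 6, 9}
R Δ ((R − P) − P) = {1, 5, 7, 8, 10, 11}
Every element of {} is in {1, 5, 7, 8, 10, 11}, so ((R ∪ S)ᶜ ∩ S) − (((P − R) ∪ Q) ∩ T) ⊆ R Δ ((R − P) − P).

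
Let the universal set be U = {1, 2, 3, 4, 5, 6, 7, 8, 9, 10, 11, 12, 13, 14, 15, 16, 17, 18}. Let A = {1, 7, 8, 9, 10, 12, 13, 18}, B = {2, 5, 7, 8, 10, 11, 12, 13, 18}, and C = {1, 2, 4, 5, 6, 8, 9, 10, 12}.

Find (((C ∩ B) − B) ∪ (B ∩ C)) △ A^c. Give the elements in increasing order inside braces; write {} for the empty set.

{3, 4, 6, 8, 10, 11, 12, 14, 15, 16, 17}

C ∩ B = {2, 5, 8, 10, 12}
(C ∩ B) − B = {}
B ∩ C = {2, 5, 8, 10, 12}
((C ∩ B) − B) ∪ (B ∩ C) = {2, 5, 8, 10, 12}
A^c = {2, 3, 4, 5, 6, 11, 14, 15, 16, 17}
(((C ∩ B) − B) ∪ (B ∩ C)) △ A^c = {3, 4, 6, 8, 10, 11, 12, 14, 15, 16, 17}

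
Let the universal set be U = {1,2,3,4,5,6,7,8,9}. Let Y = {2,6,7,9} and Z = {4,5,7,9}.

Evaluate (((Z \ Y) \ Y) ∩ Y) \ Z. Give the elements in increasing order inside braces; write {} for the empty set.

{}

Z \ Y = {4,5}
(Z \ Y) \ Y = {4,5}
((Z \ Y) \ Y) ∩ Y = {}
(((Z \ Y) \ Y) ∩ Y) \ Z = {}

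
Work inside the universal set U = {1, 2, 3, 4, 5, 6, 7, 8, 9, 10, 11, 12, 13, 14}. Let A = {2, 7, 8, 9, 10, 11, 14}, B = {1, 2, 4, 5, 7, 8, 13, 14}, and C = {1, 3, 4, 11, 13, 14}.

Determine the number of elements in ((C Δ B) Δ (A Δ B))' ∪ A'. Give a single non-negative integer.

9

C Δ B = {2, 3, 5, 7, 8, 11}
A Δ B = {1, 4, 5, 9, 10, 11, 13}
(C Δ B) Δ (A Δ B) = {1, 2, 3, 4, 7, 8, 9, 10, 13}
((C Δ B) Δ (A Δ B))' = {5, 6, 11, 12, 14}
A' = {1, 3, 4, 5, 6, 12, 13}
((C Δ B) Δ (A Δ B))' ∪ A' = {1, 3, 4, 5, 6, 11, 12, 13, 14}
|((C Δ B) Δ (A Δ B))' ∪ A'| = 9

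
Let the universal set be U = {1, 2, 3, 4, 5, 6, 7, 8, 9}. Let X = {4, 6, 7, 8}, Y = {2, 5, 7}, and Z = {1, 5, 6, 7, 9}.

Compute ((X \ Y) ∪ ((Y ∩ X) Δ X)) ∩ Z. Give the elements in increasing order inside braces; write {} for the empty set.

{6}

X \ Y = {4, 6, 8}
Y ∩ X = {7}
(Y ∩ X) Δ X = {4, 6, 8}
(X \ Y) ∪ ((Y ∩ X) Δ X) = {4, 6, 8}
((X \ Y) ∪ ((Y ∩ X) Δ X)) ∩ Z = {6}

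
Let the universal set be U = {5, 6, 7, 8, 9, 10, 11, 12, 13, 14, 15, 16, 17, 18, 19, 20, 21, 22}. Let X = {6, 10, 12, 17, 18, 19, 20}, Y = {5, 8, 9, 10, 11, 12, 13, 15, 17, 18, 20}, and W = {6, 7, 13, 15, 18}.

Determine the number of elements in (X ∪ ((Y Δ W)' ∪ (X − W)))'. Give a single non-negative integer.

5

Y Δ W = {5, 6, 7, 8, 9, 10, 11, 12, 17, 20}
(Y Δ W)' = {13, 14, 15, 16, 18, 19, 21, 22}
X − W = {10, 12, 17, 19, 20}
(Y Δ W)' ∪ (X − W) = {10, 12, 13, 14, 15, 16, 17, 18, 19, 20, 21, 22}
X ∪ ((Y Δ W)' ∪ (X − W)) = {6, 10, 12, 13, 14, 15, 16, 17, 18, 19, 20, 21, 22}
(X ∪ ((Y Δ W)' ∪ (X − W)))' = {5, 7, 8, 9, 11}
|(X ∪ ((Y Δ W)' ∪ (X − W)))'| = 5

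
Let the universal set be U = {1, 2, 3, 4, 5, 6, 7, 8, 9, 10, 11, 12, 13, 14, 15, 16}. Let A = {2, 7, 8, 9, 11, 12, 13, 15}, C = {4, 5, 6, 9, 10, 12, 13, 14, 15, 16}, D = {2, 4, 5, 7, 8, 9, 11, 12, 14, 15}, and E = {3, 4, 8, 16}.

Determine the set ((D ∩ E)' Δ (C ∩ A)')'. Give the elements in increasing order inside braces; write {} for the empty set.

{1, 2, 3, 5, 6, 7, 10, 11, 14, 16}

D ∩ E = {4, 8}
(D ∩ E)' = {1, 2, 3, 5, 6, 7, 9, 10, 11, 12, 13, 14, 15, 16}
C ∩ A = {9, 12, 13, 15}
(C ∩ A)' = {1, 2, 3, 4, 5, 6, 7, 8, 10, 11, 14, 16}
(D ∩ E)' Δ (C ∩ A)' = {4, 8, 9, 12, 13, 15}
((D ∩ E)' Δ (C ∩ A)')' = {1, 2, 3, 5, 6, 7, 10, 11, 14, 16}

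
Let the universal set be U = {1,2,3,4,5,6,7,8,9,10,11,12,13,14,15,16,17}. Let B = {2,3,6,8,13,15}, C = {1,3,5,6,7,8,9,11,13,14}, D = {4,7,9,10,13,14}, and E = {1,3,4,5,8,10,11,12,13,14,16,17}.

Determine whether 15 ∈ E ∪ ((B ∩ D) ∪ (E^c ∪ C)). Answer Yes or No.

Yes

15 ∈ B and 15 ∉ D, so 15 ∉ B ∩ D
15 ∉ E, so 15 ∈ E^c
15 ∈ E^c and 15 ∉ C, so 15 ∈ E^c ∪ C
15 ∉ (B ∩ D) and 15 ∈ (E^c ∪ C), so 15 ∈ (B ∩ D) ∪ (E^c ∪ C)
15 ∉ E and 15 ∈ ((B ∩ D) ∪ (E^c ∪ C)), so 15 ∈ E ∪ ((B ∩ D) ∪ (E^c ∪ C))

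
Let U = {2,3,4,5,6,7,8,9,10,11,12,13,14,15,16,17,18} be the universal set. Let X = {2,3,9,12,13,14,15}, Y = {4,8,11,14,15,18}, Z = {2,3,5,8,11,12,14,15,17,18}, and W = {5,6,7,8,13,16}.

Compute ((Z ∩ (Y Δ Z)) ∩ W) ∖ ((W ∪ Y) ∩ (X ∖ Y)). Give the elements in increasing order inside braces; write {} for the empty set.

Y Δ Z = {2,3,4,5,12,17}
Z ∩ (Y Δ Z) = {2,3,5,12,17}
(Z ∩ (Y Δ Z)) ∩ W = {5}
W ∪ Y = {4,5,6,7,8,11,13,14,15,16,18}
X ∖ Y = {2,3,9,12,13}
(W ∪ Y) ∩ (X ∖ Y) = {13}
((Z ∩ (Y Δ Z)) ∩ W) ∖ ((W ∪ Y) ∩ (X ∖ Y)) = {5}

{5}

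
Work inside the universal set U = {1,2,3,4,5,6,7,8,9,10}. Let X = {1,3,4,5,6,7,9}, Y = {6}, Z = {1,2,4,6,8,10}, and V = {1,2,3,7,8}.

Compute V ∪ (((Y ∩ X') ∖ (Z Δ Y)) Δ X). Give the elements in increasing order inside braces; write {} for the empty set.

X' = {2,8,10}
Y ∩ X' = {}
Z Δ Y = {1,2,4,8,10}
(Y ∩ X') ∖ (Z Δ Y) = {}
((Y ∩ X') ∖ (Z Δ Y)) Δ X = {1,3,4,5,6,7,9}
V ∪ (((Y ∩ X') ∖ (Z Δ Y)) Δ X) = {1,2,3,4,5,6,7,8,9}

{1,2,3,4,5,6,7,8,9}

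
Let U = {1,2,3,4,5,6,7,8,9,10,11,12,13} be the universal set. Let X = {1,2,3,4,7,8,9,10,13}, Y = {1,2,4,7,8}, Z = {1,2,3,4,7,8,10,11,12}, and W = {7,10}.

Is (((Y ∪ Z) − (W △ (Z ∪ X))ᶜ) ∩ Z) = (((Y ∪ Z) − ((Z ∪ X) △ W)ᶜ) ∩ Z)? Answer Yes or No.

Yes

Y ∪ Z = {1,2,3,4,7,8,10,11,12}
Z ∪ X = {1,2,3,4,7,8,9,10,11,12,13}
W △ (Z ∪ X) = {1,2,3,4,8,9,11,12,13}
(W △ (Z ∪ X))ᶜ = {5,6,7,10}
(Y ∪ Z) − (W △ (Z ∪ X))ᶜ = {1,2,3,4,8,11,12}
((Y ∪ Z) − (W △ (Z ∪ X))ᶜ) ∩ Z = {1,2,3,4,8,11,12}
(Z ∪ X) △ W = {1,2,3,4,8,9,11,12,13}
((Z ∪ X) △ W)ᶜ = {5,6,7,10}
(Y ∪ Z) − ((Z ∪ X) △ W)ᶜ = {1,2,3,4,8,11,12}
((Y ∪ Z) − ((Z ∪ X) △ W)ᶜ) ∩ Z = {1,2,3,4,8,11,12}
Both equal {1,2,3,4,8,11,12}, so ((Y ∪ Z) − (W △ (Z ∪ X))ᶜ) ∩ Z = ((Y ∪ Z) − ((Z ∪ X) △ W)ᶜ) ∩ Z.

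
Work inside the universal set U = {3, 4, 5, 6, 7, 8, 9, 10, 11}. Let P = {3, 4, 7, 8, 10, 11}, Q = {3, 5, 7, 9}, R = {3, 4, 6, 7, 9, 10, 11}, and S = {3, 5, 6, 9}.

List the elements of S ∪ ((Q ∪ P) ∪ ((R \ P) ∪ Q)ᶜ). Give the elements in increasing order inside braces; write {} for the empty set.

{3, 4, 5, 6, 7, 8, 9, 10, 11}

Q ∪ P = {3, 4, 5, 7, 8, 9, 10, 11}
R \ P = {6, 9}
(R \ P) ∪ Q = {3, 5, 6, 7, 9}
((R \ P) ∪ Q)ᶜ = {4, 8, 10, 11}
(Q ∪ P) ∪ ((R \ P) ∪ Q)ᶜ = {3, 4, 5, 7, 8, 9, 10, 11}
S ∪ ((Q ∪ P) ∪ ((R \ P) ∪ Q)ᶜ) = {3, 4, 5, 6, 7, 8, 9, 10, 11}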